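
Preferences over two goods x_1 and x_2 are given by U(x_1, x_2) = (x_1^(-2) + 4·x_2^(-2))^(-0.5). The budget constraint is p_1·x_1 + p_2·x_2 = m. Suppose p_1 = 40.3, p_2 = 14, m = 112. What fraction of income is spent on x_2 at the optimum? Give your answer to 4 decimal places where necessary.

MU_x_1 ∝ x_1^(-3), MU_x_2 ∝ 4·x_2^(-3), so MRS = (1/4)·(x_2/x_1)^(3) = p_1/p_2.
Solve for the ratio: x_2/x_1 = [4·p_1/p_2]^(1/3).
Substitute x_2 = (x_2/x_1)·x_1 into the budget: x_1* = m/(p_1 + p_2·(x_2/x_1)).
Numerically x_2/x_1 = 2.258113, so x_1* = 112/(40.3 + 14·2.258113) = 1.5574 and x_2* = 2.258113·1.5574 = 3.5168.
Expenditure on x_2: 14·3.5168 = 49.2358; share = 0.4396.

share on x_2 = 0.4396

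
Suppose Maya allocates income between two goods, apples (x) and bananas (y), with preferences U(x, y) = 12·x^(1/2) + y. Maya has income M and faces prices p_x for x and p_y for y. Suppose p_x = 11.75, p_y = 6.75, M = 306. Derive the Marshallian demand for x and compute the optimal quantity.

x* = 11.8805

MU_x = 6/√x, MU_y = 1. Tangency: 6/√x = p_x/p_y.
Solve: √x = 6·p_y/p_x, so x*(p_x,p_y) = (6·p_y/p_x)², and y* = (M − p_x·x*)/p_y.
Plugging in: x* = (6·6.75/11.75)² = 11.8805.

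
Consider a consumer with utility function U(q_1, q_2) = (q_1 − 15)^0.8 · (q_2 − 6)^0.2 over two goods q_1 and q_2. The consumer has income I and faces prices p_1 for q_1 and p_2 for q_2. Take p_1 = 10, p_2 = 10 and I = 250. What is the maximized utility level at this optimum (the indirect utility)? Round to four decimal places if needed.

V = 2.4251

After buying the subsistence bundle (15, 6), a share 0.8 of the remaining income goes to q_1: q_1* = 15 + 0.8·(I − 15p_1 − 6p_2)/p_1.
Discretionary income = 250 − 15·10 − 6·10 = 40; q_1* = 15 + 0.8·40/10 = 18.2; q_2* = 6 + 0.2·40/10 = 6.8.
Utility at the optimum: U(18.2, 6.8) = 2.4251.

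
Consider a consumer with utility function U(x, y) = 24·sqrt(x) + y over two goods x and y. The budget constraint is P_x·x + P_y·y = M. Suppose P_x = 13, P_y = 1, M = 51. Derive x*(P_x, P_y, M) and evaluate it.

MU_x = 12/√x, MU_y = 1. Tangency: 12/√x = P_x/P_y.
Thus x* = (12·P_y/P_x)² — independent of M — with the rest of income spent on y.
Plugging in: x* = (12·1/13)² = 0.8521.

x* = 0.8521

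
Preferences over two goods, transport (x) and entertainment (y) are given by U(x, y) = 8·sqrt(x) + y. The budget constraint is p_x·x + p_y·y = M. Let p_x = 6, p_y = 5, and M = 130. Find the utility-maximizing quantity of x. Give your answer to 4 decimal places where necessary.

x* = 11.1111

Plugging in: x* = (4·5/6)² = 11.1111.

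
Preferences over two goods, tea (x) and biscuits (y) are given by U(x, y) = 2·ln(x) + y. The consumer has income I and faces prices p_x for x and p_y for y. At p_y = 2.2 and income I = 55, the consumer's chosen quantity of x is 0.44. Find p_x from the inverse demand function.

MU_x = 2/x, MU_y = 1. Tangency: 2/x = p_x/p_y.
So x*(p_x,p_y) = 2·p_y/p_x, independent of income; and y* = (I − 2·p_y)/p_y.
Set x* = 0.44 in the demand function and solve for p_x: p_x = 10.

p_x = 10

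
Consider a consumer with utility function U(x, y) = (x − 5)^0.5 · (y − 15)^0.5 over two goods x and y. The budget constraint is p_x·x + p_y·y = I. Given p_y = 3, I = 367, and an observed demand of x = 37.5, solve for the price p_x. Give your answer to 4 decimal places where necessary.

p_x = 4.6

MRS = (y−15)/(x−5). Tangency with p_x/p_y gives y−15 = (p_x/p_y)·(x−5).
After buying the subsistence bundle (5, 15), a share 0.5 of the remaining income goes to x: x* = 5 + 0.5·(I − 5p_x − 15p_y)/p_x.
Set x* = 37.5 in the demand function and solve for p_x: p_x = 4.6.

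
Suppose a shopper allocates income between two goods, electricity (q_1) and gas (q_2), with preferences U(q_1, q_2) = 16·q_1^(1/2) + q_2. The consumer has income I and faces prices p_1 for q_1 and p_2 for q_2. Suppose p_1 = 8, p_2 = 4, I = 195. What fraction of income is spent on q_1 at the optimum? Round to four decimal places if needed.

share on q_1 = 0.6564

Utility is quasi-linear in q_2; the FOC for q_1 is 8/√q_1 = p_1/p_2.
Thus q_1* = (8·p_2/p_1)² — independent of I — with the rest of income spent on q_2.
Plugging in: q_1* = (8·4/8)² = 16, q_2* = 16.75.
Expenditure on q_1: 8·16 = 128; share = 0.6564.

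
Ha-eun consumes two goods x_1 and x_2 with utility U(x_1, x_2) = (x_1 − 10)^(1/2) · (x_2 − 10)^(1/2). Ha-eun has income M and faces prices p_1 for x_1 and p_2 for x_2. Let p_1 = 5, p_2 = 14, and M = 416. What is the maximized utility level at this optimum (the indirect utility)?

Let x_1' = x_1−10, x_2' = x_2−10. MRS = x_2'/x_1' = p_1/p_2.
After buying the subsistence bundle (10, 10), a share 0.5 of the remaining income goes to x_1: x_1* = 10 + 0.5·(M − 10p_1 − 10p_2)/p_1.
Discretionary income = 416 − 10·5 − 10·14 = 226; x_1* = 10 + 0.5·226/5 = 32.6; x_2* = 10 + 0.5·226/14 = 18.0714.
Utility at the optimum: U(32.6, 18.0714) = 13.5061.

V = 13.5061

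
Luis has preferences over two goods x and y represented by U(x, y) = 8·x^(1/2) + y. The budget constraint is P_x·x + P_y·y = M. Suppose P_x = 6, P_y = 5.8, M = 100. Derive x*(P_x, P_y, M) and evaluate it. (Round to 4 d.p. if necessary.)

x* = 14.9511

Utility is quasi-linear in y; the FOC for x is 4/√x = P_x/P_y.
Solve: √x = 4·P_y/P_x, so x*(P_x,P_y) = (4·P_y/P_x)², and y* = (M − P_x·x*)/P_y.
Plugging in: x* = (4·5.8/6)² = 14.9511.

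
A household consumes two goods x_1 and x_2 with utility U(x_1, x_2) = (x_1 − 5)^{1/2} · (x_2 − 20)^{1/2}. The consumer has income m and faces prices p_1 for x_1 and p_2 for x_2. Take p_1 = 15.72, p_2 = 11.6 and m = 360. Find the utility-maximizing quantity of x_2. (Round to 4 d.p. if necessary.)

x_2* = 22.1293

Discretionary income = 360 − 5·15.72 − 20·11.6 = 49.4; x_2* = 20 + 0.5·49.4/11.6 = 22.1293.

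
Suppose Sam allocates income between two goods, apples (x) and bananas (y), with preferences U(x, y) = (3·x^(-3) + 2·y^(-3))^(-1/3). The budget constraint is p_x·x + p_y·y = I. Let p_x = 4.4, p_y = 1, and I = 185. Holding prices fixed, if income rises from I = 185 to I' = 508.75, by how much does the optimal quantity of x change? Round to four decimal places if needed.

MRS = MU_x/MU_y = (3/2)·(y/x)^(4). Set equal to p_x/p_y.
Solve for the ratio: y/x = [(2/3)·p_x/p_y]^(0.25).
Substitute y = (y/x)·x into the budget: x* = I/(p_x + p_y·(y/x)).
Numerically y/x = 1.308701, so x* = 185/(4.4 + 1·1.308701) = 32.4067.
At I' = 508.75: x* = 89.1184. Change: 89.1184 − 32.4067 = 56.7117.

Δx* = 56.7117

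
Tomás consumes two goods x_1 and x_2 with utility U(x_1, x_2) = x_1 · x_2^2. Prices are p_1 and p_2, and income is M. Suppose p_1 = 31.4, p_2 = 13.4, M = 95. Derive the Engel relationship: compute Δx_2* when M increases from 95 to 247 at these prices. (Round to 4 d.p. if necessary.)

Demand: x_1*(p_1,p_2,M) = 1/3·M/p_1 and x_2* = 2/3·M/p_2.
At p_1=31.4, p_2=13.4, M=95: x_2* = 2/3·95/13.4 = 4.7264.
At M' = 247: x_2* = 12.2886. Change: 12.2886 − 4.7264 = 7.5622.

Δx_2* = 7.5622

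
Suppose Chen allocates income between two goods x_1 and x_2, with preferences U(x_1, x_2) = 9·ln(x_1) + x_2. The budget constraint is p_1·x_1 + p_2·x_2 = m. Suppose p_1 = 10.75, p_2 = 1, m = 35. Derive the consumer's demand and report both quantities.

Set MRS = p_1/p_2: (9/x_1)/1 = p_1/p_2.
So x_1*(p_1,p_2) = 9·p_2/p_1, independent of income; and x_2* = (m − 9·p_2)/p_2.
At the given prices: x_1* = 9·1/10.75 = 0.8372, and x_2* = 26.

x_1* = 0.8372, x_2* = 26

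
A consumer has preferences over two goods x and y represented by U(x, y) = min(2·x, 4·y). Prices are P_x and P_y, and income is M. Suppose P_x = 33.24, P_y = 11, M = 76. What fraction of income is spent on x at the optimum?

Leontief preferences: the optimum is at the kink where x/4 = y/2, i.e. y = (1/2)·x.
Budget: P_x·x + P_y·(1/2)·x = M, so (4·P_x + 2·P_y)·x = 4·M.
Demand: x*(P_x,P_y,M) = 4·M/(4·P_x + 2·P_y), y* = 2·M/(4·P_x + 2·P_y).
Here 4·33.24 + 2·11 = 154.96, giving x* = 1.9618 and y* = 0.9809.
Expenditure on x: 33.24·1.9618 = 65.2101; share = 0.858.

share on x = 0.858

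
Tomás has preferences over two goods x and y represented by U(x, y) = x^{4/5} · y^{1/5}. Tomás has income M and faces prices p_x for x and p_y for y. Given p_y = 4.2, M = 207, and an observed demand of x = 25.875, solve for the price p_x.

p_x = 6.4

Tangency: MRS = 4·y/x = p_x/p_y.
Rearranging, p_y·y = (1/4)·p_x·x. Substituting into the budget gives p_x·x·(1 + (1/4)) = M.
Demand: x*(p_x,p_y,M) = 0.8·M/p_x and y* = 0.2·M/p_y.
Set x* = 25.875 in the demand function and solve for p_x: p_x = 6.4.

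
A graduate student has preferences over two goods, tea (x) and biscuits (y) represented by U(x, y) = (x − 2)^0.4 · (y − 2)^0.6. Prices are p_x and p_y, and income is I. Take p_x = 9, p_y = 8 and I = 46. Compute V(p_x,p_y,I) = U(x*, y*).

V = 0.73

MRS = (2/3)·(y−2)/(x−2). Tangency with p_x/p_y gives y−2 = (3/2)·(p_x/p_y)·(x−2).
Substituting into the budget: x* = 2 + 0.4·(I − 2·p_x − 2·p_y)/p_x, and y* = 2 + 0.6·(…)/p_y.
Discretionary income = 46 − 2·9 − 2·8 = 12; x* = 2 + 0.4·12/9 = 2.5333; y* = 2 + 0.6·12/8 = 2.9.
Utility at the optimum: U(2.5333, 2.9) = 0.73.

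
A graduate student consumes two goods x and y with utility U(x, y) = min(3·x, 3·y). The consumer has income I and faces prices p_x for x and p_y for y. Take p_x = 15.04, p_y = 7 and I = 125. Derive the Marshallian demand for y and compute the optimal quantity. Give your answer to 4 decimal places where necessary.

Demand: x*(p_x,p_y,I) = 3·I/(3·p_x + 3·p_y), y* = 3·I/(3·p_x + 3·p_y).
Here 3·15.04 + 3·7 = 66.12, giving y* = 5.6715.

y* = 5.6715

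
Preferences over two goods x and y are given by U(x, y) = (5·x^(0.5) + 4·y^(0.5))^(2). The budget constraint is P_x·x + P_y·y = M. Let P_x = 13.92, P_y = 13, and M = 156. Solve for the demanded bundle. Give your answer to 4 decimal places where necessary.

x* = 6.6498, y* = 4.8796

MU_x ∝ 5·x^(-0.5), MU_y ∝ 4·y^(-0.5), so MRS = (5/4)·(y/x)^(0.5) = P_x/P_y.
Hence y/x = ((4/5)·P_x/P_y)^(1/(0.5)), i.e. raised to the 2 power.
Substitute y = (y/x)·x into the budget: x* = M/(P_x + P_y·(y/x)).
Numerically y/x = 0.73379, so x* = 156/(13.92 + 13·0.73379) = 6.6498 and y* = 0.73379·6.6498 = 4.8796.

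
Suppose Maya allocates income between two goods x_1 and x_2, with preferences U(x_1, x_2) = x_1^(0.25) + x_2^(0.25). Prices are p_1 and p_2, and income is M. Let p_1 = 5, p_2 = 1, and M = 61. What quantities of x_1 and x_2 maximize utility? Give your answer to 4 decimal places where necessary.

MU_x_1 ∝ x_1^(-0.75), MU_x_2 ∝ x_2^(-0.75), so MRS = (x_2/x_1)^(0.75) = p_1/p_2.
Solve for the ratio: x_2/x_1 = [p_1/p_2]^(4/3).
Substitute x_2 = (x_2/x_1)·x_1 into the budget: x_1* = M/(p_1 + p_2·(x_2/x_1)).
Numerically x_2/x_1 = 8.54988, so x_1* = 61/(5 + 1·8.54988) = 4.5019 and x_2* = 8.54988·4.5019 = 38.4906.

x_1* = 4.5019, x_2* = 38.4906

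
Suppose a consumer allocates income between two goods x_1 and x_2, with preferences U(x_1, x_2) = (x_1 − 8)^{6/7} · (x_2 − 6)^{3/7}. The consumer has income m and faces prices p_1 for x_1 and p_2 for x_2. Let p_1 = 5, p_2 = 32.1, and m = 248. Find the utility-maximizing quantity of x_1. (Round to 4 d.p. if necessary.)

After buying the subsistence bundle (8, 6), a share 2/3 of the remaining income goes to x_1: x_1* = 8 + 2/3·(m − 8p_1 − 6p_2)/p_1.
Discretionary income = 248 − 8·5 − 6·32.1 = 15.4; x_1* = 8 + 2/3·15.4/5 = 10.0533.

x_1* = 10.0533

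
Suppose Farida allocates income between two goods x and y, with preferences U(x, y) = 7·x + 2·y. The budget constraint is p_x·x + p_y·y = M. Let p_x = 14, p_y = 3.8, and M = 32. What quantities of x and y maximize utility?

x* = 0, y* = 8.4211

Perfect substitutes: compare marginal utility per dollar. 7/p_x vs 2/p_y → 0.5 vs 0.5263.
y gives more utility per dollar, so spend all income on y: y* = M/p_y, x* = 0.
Numerically: x* = 0, y* = 8.4211.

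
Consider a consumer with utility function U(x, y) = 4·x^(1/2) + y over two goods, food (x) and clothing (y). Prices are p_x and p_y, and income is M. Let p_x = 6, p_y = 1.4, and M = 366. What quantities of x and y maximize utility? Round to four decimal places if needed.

x* = 0.2178, y* = 260.4952

Plugging in: x* = (2·1.4/6)² = 0.2178, y* = 260.4952.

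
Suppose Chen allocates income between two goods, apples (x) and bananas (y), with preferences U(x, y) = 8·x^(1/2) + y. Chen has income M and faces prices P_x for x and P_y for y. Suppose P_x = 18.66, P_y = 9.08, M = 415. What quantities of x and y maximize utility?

x* = 3.7885, y* = 37.9192

MU_x = 4/√x, MU_y = 1. Tangency: 4/√x = P_x/P_y.
Solve: √x = 4·P_y/P_x, so x*(P_x,P_y) = (4·P_y/P_x)², and y* = (M − P_x·x*)/P_y.
Plugging in: x* = (4·9.08/18.66)² = 3.7885, y* = 37.9192.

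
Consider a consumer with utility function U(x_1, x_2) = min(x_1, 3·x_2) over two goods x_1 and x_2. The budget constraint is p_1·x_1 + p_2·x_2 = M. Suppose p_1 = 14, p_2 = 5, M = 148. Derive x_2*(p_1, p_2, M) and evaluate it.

x_2* = 3.1489

Leontief preferences: the optimum is at the kink where x_1/3 = x_2/1, i.e. x_2 = (1/3)·x_1.
Budget: p_1·x_1 + p_2·(1/3)·x_1 = M, so (3·p_1 + p_2)·x_1 = 3·M.
Demand: x_1*(p_1,p_2,M) = 3·M/(3·p_1 + p_2), x_2* = M/(3·p_1 + p_2).
Here 3·14 + 5 = 47, giving x_2* = 3.1489.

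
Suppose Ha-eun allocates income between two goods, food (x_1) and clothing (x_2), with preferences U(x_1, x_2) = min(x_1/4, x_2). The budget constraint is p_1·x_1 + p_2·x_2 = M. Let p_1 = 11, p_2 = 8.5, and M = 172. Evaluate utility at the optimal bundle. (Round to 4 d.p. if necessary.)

Leontief preferences: the optimum is at the kink where x_1/4 = x_2/1, i.e. x_2 = (1/4)·x_1.
Budget: p_1·x_1 + p_2·(1/4)·x_1 = M, so (4·p_1 + p_2)·x_1 = 4·M.
Demand: x_1*(p_1,p_2,M) = 4·M/(4·p_1 + p_2), x_2* = M/(4·p_1 + p_2).
Here 4·11 + 8.5 = 52.5, giving x_1* = 13.1048 and x_2* = 3.2762.
Utility at the optimum: U(13.1048, 3.2762) = 3.2762.

V = 3.2762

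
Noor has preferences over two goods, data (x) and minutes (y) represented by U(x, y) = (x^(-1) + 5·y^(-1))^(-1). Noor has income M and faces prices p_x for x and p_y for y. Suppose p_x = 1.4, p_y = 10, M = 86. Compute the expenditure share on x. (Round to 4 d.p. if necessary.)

From the CES first-order condition, (1/5)·(y/x)^(2) = p_x/p_y.
Hence y/x = (5·p_x/p_y)^(1/(2)), i.e. raised to the 0.5 power.
Substitute y = (y/x)·x into the budget: x* = M/(p_x + p_y·(y/x)).
Numerically y/x = 0.83666, so x* = 86/(1.4 + 10·0.83666) = 8.8055 and y* = 0.83666·8.8055 = 7.3672.
Expenditure on x: 1.4·8.8055 = 12.3277; share = 0.1433.

share on x = 0.1433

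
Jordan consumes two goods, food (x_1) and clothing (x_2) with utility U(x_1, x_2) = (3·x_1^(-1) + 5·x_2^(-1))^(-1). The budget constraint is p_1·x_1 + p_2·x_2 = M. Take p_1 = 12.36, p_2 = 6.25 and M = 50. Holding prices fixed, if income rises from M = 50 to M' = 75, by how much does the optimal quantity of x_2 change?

Δx_2* = 1.9145

MRS = MU_x_1/MU_x_2 = (3/5)·(x_2/x_1)^(2). Set equal to p_1/p_2.
Hence x_2/x_1 = ((5/3)·p_1/p_2)^(1/(2)), i.e. raised to the 0.5 power.
With the ratio pinned down, the budget gives x_1* = M/(p_1 + p_2·(x_2/x_1)) and x_2* = (x_2/x_1)·x_1*.
Numerically x_2/x_1 = 1.815489, so x_1* = 50/(12.36 + 6.25·1.815489) = 2.1091 and x_2* = 1.815489·2.1091 = 3.829.
At M' = 75: x_2* = 5.7436. Change: 5.7436 − 3.829 = 1.9145.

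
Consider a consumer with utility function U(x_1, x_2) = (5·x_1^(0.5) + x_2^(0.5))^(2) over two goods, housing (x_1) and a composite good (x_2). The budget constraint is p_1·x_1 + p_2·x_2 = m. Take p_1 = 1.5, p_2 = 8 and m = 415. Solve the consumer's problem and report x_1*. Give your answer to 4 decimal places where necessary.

x_1* = 274.6071

From the CES first-order condition, 5·(x_2/x_1)^(0.5) = p_1/p_2.
Hence x_2/x_1 = ((1/5)·p_1/p_2)^(1/(0.5)), i.e. raised to the 2 power.
Substitute x_2 = (x_2/x_1)·x_1 into the budget: x_1* = m/(p_1 + p_2·(x_2/x_1)).
Numerically x_2/x_1 = 0.001406, so x_1* = 415/(1.5 + 8·0.001406) = 274.6071.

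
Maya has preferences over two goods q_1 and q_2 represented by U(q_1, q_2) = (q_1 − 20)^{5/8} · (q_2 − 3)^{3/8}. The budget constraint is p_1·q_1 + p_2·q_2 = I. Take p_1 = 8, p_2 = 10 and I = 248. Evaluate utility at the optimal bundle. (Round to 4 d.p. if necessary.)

Substituting into the budget: q_1* = 20 + 0.625·(I − 20·p_1 − 3·p_2)/p_1, and q_2* = 3 + 0.375·(…)/p_2.
Discretionary income = 248 − 20·8 − 3·10 = 58; q_1* = 20 + 0.625·58/8 = 24.5312; q_2* = 3 + 0.375·58/10 = 5.175.
Utility at the optimum: U(24.5312, 5.175) = 3.441.

V = 3.441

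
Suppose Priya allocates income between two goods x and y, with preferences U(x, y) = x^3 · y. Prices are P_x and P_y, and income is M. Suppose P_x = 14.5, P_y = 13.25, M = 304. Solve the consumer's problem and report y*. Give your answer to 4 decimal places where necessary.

y* = 5.7358

MU_x/MU_y = (3·y)/(x); tangency sets this equal to P_x/P_y.
Rearranging, P_y·y = (1/3)·P_x·x. Substituting into the budget gives P_x·x·(1 + (1/3)) = M.
Demand: x*(P_x,P_y,M) = 0.75·M/P_x and y* = 0.25·M/P_y.
At P_x=14.5, P_y=13.25, M=304: y* = 0.25·304/13.25 = 5.7358.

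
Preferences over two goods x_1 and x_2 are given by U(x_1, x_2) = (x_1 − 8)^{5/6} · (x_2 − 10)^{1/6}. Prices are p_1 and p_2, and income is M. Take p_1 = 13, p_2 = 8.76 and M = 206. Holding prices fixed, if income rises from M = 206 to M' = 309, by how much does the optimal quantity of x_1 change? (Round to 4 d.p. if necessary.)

MRS = 5·(x_2−10)/(x_1−8). Tangency with p_1/p_2 gives x_2−10 = (1/5)·(p_1/p_2)·(x_1−8).
Substituting into the budget: x_1* = 8 + 5/6·(M − 8·p_1 − 10·p_2)/p_1, and x_2* = 10 + 1/6·(…)/p_2.
Discretionary income = 206 − 8·13 − 10·8.76 = 14.4; x_1* = 8 + 5/6·14.4/13 = 8.9231.
At M' = 309: x_1* = 15.5256. Change: 15.5256 − 8.9231 = 6.6026.

Δx_1* = 6.6026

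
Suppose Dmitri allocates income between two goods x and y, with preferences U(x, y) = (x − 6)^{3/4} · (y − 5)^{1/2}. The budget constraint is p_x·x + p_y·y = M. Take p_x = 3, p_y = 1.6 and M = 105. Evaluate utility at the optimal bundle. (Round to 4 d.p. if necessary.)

V = 35.2189

This is Cobb-Douglas in (x−6, y−5): tangency gives 0.75·p_y·(y−5) = 0.5·p_x·(x−6).
Substituting into the budget: x* = 6 + 0.6·(M − 6·p_x − 5·p_y)/p_x, and y* = 5 + 0.4·(…)/p_y.
Discretionary income = 105 − 6·3 − 5·1.6 = 79; x* = 6 + 0.6·79/3 = 21.8; y* = 5 + 0.4·79/1.6 = 24.75.
Utility at the optimum: U(21.8, 24.75) = 35.2189.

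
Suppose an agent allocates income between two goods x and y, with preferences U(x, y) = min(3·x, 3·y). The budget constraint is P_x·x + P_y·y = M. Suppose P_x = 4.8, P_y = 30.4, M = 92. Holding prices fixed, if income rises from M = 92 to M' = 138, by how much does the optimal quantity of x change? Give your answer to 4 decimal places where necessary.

Δx* = 1.3068

Demand: x*(P_x,P_y,M) = 3·M/(3·P_x + 3·P_y), y* = 3·M/(3·P_x + 3·P_y).
Here 3·4.8 + 3·30.4 = 105.6, giving x* = 2.6136.
At M' = 138: x* = 3.9205. Change: 3.9205 − 2.6136 = 1.3068.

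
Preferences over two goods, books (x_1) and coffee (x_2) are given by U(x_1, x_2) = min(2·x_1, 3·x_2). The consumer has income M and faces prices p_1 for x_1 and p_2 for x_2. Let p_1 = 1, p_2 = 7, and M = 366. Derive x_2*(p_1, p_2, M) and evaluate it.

With perfect complements, no substitution: consume in ratio x_1:x_2 = 3:2.
Budget: p_1·x_1 + p_2·(2/3)·x_1 = M, so (3·p_1 + 2·p_2)·x_1 = 3·M.
Demand: x_1*(p_1,p_2,M) = 3·M/(3·p_1 + 2·p_2), x_2* = 2·M/(3·p_1 + 2·p_2).
Here 3·1 + 2·7 = 17, giving x_2* = 43.0588.

x_2* = 43.0588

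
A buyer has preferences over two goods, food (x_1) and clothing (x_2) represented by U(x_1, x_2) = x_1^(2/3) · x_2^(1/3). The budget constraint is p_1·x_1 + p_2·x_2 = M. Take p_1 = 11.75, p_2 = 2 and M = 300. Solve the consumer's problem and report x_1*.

x_1* = 17.0213

Tangency: MRS = 2·x_2/x_1 = p_1/p_2.
So 2/3·p_2·x_2 = 1/3·p_1·x_1; combined with the budget, a share 2/3 of income goes to x_1.
Demand: x_1*(p_1,p_2,M) = 2/3·M/p_1 and x_2* = 1/3·M/p_2.
At p_1=11.75, p_2=2, M=300: x_1* = 2/3·300/11.75 = 17.0213.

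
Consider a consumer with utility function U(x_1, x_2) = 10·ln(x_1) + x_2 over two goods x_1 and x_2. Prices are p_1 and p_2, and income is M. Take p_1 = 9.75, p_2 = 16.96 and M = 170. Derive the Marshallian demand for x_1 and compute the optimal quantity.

Set MRS = p_1/p_2: (10/x_1)/1 = p_1/p_2.
So x_1*(p_1,p_2) = 10·p_2/p_1, independent of income; and x_2* = (M − 10·p_2)/p_2.
At the given prices: x_1* = 10·16.96/9.75 = 17.3949.

x_1* = 17.3949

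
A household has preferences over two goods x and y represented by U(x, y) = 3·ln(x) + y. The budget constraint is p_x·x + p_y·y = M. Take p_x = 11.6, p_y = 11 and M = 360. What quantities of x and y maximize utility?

MU_x = 3/x, MU_y = 1. Tangency: 3/x = p_x/p_y.
So x*(p_x,p_y) = 3·p_y/p_x, independent of income; and y* = (M − 3·p_y)/p_y.
At the given prices: x* = 3·11/11.6 = 2.8448, and y* = 29.7273.

x* = 2.8448, y* = 29.7273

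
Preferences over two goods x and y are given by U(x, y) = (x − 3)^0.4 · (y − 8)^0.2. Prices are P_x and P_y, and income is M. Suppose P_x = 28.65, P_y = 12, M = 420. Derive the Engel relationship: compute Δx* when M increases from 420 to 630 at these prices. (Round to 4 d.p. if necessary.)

Δx* = 4.8866

Substituting into the budget: x* = 3 + 2/3·(M − 3·P_x − 8·P_y)/P_x, and y* = 8 + 1/3·(…)/P_y.
Discretionary income = 420 − 3·28.65 − 8·12 = 238.05; x* = 3 + 2/3·238.05/28.65 = 8.5393.
At M' = 630: x* = 13.4258. Change: 13.4258 − 8.5393 = 4.8866.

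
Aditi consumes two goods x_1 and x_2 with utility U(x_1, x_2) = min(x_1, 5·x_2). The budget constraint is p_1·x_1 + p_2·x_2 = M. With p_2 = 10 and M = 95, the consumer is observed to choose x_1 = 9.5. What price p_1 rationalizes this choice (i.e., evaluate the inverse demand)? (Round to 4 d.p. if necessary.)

Leontief preferences: the optimum is at the kink where x_1/5 = x_2/1, i.e. x_2 = (1/5)·x_1.
Budget: p_1·x_1 + p_2·(1/5)·x_1 = M, so (5·p_1 + p_2)·x_1 = 5·M.
Demand: x_1*(p_1,p_2,M) = 5·M/(5·p_1 + p_2), x_2* = M/(5·p_1 + p_2).
Set x_1* = 9.5 in the demand function and solve for p_1: p_1 = 8.

p_1 = 8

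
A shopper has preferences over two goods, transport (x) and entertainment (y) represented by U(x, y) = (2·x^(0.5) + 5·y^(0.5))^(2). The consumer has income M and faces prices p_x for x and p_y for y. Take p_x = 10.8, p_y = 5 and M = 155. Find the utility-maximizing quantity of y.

y* = 28.8621

MRS = MU_x/MU_y = (2/5)·(y/x)^(0.5). Set equal to p_x/p_y.
Solve for the ratio: y/x = [(5/2)·p_x/p_y]^(2).
Substitute y = (y/x)·x into the budget: x* = M/(p_x + p_y·(y/x)).
Numerically y/x = 29.16, so x* = 155/(10.8 + 5·29.16) = 0.9898 and y* = 29.16·0.9898 = 28.8621.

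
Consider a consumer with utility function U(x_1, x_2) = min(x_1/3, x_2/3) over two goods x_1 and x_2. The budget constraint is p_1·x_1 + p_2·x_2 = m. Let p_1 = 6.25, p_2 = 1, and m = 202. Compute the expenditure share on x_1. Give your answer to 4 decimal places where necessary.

share on x_1 = 0.8621

With perfect complements, no substitution: consume in ratio x_1:x_2 = 3:3.
Budget: p_1·x_1 + p_2·x_1 = m, so (3·p_1 + 3·p_2)·x_1 = 3·m.
Demand: x_1*(p_1,p_2,m) = 3·m/(3·p_1 + 3·p_2), x_2* = 3·m/(3·p_1 + 3·p_2).
Here 3·6.25 + 3·1 = 21.75, giving x_1* = 27.8621 and x_2* = 27.8621.
Expenditure on x_1: 6.25·27.8621 = 174.1379; share = 0.8621.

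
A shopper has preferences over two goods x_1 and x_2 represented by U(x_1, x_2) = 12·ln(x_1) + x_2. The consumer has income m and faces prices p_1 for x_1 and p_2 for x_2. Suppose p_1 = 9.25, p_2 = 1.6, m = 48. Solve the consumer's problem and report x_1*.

So x_1*(p_1,p_2) = 12·p_2/p_1, independent of income; and x_2* = (m − 12·p_2)/p_2.
At the given prices: x_1* = 12·1.6/9.25 = 2.0757.

x_1* = 2.0757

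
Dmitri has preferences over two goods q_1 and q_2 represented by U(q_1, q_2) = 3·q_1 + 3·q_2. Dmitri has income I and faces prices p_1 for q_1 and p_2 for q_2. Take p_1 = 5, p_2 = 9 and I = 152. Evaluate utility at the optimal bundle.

V = 91.2

Perfect substitutes: compare marginal utility per dollar. 3/p_1 vs 3/p_2 → 0.6 vs 0.3333.
q_1 gives more utility per dollar, so spend all income on q_1: q_1* = I/p_1, q_2* = 0.
Numerically: q_1* = 30.4, q_2* = 0.
Utility at the optimum: U(30.4, 0) = 91.2.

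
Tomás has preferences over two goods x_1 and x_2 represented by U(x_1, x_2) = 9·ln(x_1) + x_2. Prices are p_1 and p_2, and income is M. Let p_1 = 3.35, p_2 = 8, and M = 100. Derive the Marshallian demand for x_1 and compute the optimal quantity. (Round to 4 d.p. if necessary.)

MU_x_1 = 9/x_1, MU_x_2 = 1. Tangency: 9/x_1 = p_1/p_2.
So x_1*(p_1,p_2) = 9·p_2/p_1, independent of income; and x_2* = (M − 9·p_2)/p_2.
At the given prices: x_1* = 9·8/3.35 = 21.4925.

x_1* = 21.4925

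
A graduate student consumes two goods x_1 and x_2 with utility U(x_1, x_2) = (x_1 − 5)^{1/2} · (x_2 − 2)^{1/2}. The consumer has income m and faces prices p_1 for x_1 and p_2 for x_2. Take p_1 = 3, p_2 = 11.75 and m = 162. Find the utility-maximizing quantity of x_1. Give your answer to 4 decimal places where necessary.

x_1* = 25.5833

Discretionary income = 162 − 5·3 − 2·11.75 = 123.5; x_1* = 5 + 0.5·123.5/3 = 25.5833.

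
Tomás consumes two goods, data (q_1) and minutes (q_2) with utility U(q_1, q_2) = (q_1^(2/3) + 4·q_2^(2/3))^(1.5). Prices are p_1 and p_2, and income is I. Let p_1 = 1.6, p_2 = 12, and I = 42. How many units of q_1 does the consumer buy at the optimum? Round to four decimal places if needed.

q_1* = 12.2791

Substitute q_2 = (q_2/q_1)·q_1 into the budget: q_1* = I/(p_1 + p_2·(q_2/q_1)).
Numerically q_2/q_1 = 0.151704, so q_1* = 42/(1.6 + 12·0.151704) = 12.2791.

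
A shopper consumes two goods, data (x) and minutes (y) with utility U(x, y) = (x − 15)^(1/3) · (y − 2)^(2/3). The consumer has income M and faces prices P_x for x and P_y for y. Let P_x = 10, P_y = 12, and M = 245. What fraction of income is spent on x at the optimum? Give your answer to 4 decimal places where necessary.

Let x' = x−15, y' = y−2. MRS = (1/2)·y'/x' = P_x/P_y.
Substituting into the budget: x* = 15 + 1/3·(M − 15·P_x − 2·P_y)/P_x, and y* = 2 + 2/3·(…)/P_y.
Discretionary income = 245 − 15·10 − 2·12 = 71; x* = 15 + 1/3·71/10 = 17.3667; y* = 2 + 2/3·71/12 = 5.9444.
Expenditure on x: 10·17.3667 = 173.6667; share = 0.7088.

share on x = 0.7088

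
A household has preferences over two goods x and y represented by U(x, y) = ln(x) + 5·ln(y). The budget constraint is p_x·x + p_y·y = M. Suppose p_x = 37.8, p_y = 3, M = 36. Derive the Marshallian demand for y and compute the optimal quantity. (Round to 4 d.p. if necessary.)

Demand: x*(p_x,p_y,M) = 1/6·M/p_x and y* = 5/6·M/p_y.
At p_x=37.8, p_y=3, M=36: y* = 5/6·36/3 = 10.

y* = 10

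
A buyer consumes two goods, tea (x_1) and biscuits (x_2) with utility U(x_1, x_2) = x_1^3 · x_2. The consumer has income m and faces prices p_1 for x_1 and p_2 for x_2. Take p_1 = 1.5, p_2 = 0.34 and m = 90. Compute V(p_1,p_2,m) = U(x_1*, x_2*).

The MRS is 3·x_2/x_1. Set MRS = p_1/p_2.
So 3·p_2·x_2 = p_1·x_1; combined with the budget, a share 0.75 of income goes to x_1.
Demand: x_1*(p_1,p_2,m) = 0.75·m/p_1 and x_2* = 0.25·m/p_2.
At p_1=1.5, p_2=0.34, m=90: x_1* = 0.75·90/1.5 = 45, x_2* = 66.1765.
Utility at the optimum: U(45, 66.1765) = 6030330.8824.

V = 6030330.8824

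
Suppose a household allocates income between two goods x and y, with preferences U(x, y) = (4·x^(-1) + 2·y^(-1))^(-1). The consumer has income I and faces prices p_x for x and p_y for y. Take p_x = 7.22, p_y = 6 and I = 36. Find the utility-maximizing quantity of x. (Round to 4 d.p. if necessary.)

MU_x ∝ 4·x^(-2), MU_y ∝ 2·y^(-2), so MRS = 2·(y/x)^(2) = p_x/p_y.
Hence y/x = ((1/2)·p_x/p_y)^(1/(2)), i.e. raised to the 0.5 power.
With the ratio pinned down, the budget gives x* = I/(p_x + p_y·(y/x)) and y* = (y/x)·x*.
Numerically y/x = 0.775672, so x* = 36/(7.22 + 6·0.775672) = 3.0318.

x* = 3.0318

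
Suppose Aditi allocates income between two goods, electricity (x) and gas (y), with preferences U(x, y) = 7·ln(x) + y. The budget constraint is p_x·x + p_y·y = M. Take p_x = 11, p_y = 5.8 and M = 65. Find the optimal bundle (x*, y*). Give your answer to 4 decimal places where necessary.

x* = 3.6909, y* = 4.2069

Set MRS = p_x/p_y: (7/x)/1 = p_x/p_y.
So x*(p_x,p_y) = 7·p_y/p_x, independent of income; and y* = (M − 7·p_y)/p_y.
At the given prices: x* = 7·5.8/11 = 3.6909, and y* = 4.2069.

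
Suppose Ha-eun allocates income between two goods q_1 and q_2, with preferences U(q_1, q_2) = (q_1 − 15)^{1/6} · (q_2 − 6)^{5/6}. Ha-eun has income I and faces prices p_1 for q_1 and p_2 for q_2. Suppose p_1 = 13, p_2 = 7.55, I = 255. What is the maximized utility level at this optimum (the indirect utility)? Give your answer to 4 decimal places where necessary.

V = 1.1333

This is Cobb-Douglas in (q_1−15, q_2−6): tangency gives 1/6·p_2·(q_2−6) = 5/6·p_1·(q_1−15).
After buying the subsistence bundle (15, 6), a share 1/6 of the remaining income goes to q_1: q_1* = 15 + 1/6·(I − 15p_1 − 6p_2)/p_1.
Discretionary income = 255 − 15·13 − 6·7.55 = 14.7; q_1* = 15 + 1/6·14.7/13 = 15.1885; q_2* = 6 + 5/6·14.7/7.55 = 7.6225.
Utility at the optimum: U(15.1885, 7.6225) = 1.1333.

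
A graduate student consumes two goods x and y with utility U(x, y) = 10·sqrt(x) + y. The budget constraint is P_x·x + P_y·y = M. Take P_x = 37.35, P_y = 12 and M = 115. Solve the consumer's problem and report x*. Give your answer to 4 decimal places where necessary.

Set MRS = P_x/P_y: 5·x^(−1/2) = P_x/P_y.
Solve: √x = 5·P_y/P_x, so x*(P_x,P_y) = (5·P_y/P_x)², and y* = (M − P_x·x*)/P_y.
Plugging in: x* = (5·12/37.35)² = 2.5806.

x* = 2.5806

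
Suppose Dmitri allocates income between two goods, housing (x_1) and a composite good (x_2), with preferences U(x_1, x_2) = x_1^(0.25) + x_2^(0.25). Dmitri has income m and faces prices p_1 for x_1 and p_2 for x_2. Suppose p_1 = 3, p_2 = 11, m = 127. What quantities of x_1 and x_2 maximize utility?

x_1* = 25.6799, x_2* = 4.5418

MU_x_1 ∝ x_1^(-0.75), MU_x_2 ∝ x_2^(-0.75), so MRS = (x_2/x_1)^(0.75) = p_1/p_2.
Solve for the ratio: x_2/x_1 = [p_1/p_2]^(4/3).
With the ratio pinned down, the budget gives x_1* = m/(p_1 + p_2·(x_2/x_1)) and x_2* = (x_2/x_1)·x_1*.
Numerically x_2/x_1 = 0.176863, so x_1* = 127/(3 + 11·0.176863) = 25.6799 and x_2* = 0.176863·25.6799 = 4.5418.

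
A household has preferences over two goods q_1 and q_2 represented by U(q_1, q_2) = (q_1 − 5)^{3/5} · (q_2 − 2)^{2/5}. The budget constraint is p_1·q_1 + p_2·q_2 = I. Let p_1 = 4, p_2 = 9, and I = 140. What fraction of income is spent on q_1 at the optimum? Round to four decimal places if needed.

Let q_1' = q_1−5, q_2' = q_2−2. MRS = (3/2)·q_2'/q_1' = p_1/p_2.
Substituting into the budget: q_1* = 5 + 0.6·(I − 5·p_1 − 2·p_2)/p_1, and q_2* = 2 + 0.4·(…)/p_2.
Discretionary income = 140 − 5·4 − 2·9 = 102; q_1* = 5 + 0.6·102/4 = 20.3; q_2* = 2 + 0.4·102/9 = 6.5333.
Expenditure on q_1: 4·20.3 = 81.2; share = 0.58.

share on q_1 = 0.58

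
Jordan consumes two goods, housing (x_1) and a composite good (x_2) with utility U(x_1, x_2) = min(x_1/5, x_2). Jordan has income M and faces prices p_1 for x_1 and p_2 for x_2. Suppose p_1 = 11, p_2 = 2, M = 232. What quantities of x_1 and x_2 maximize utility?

x_1* = 20.3509, x_2* = 4.0702

With perfect complements, no substitution: consume in ratio x_1:x_2 = 5:1.
Budget: p_1·x_1 + p_2·(1/5)·x_1 = M, so (5·p_1 + p_2)·x_1 = 5·M.
Demand: x_1*(p_1,p_2,M) = 5·M/(5·p_1 + p_2), x_2* = M/(5·p_1 + p_2).
Here 5·11 + 2 = 57, giving x_1* = 20.3509 and x_2* = 4.0702.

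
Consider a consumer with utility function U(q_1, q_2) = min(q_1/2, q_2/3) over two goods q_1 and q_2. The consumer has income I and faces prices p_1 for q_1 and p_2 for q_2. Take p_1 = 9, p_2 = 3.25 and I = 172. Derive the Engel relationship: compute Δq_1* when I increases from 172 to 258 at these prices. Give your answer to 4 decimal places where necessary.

Leontief preferences: the optimum is at the kink where q_1/2 = q_2/3, i.e. q_2 = (3/2)·q_1.
Budget: p_1·q_1 + p_2·(3/2)·q_1 = I, so (2·p_1 + 3·p_2)·q_1 = 2·I.
Demand: q_1*(p_1,p_2,I) = 2·I/(2·p_1 + 3·p_2), q_2* = 3·I/(2·p_1 + 3·p_2).
Here 2·9 + 3·3.25 = 27.75, giving q_1* = 12.3964.
At I' = 258: q_1* = 18.5946. Change: 18.5946 − 12.3964 = 6.1982.

Δq_1* = 6.1982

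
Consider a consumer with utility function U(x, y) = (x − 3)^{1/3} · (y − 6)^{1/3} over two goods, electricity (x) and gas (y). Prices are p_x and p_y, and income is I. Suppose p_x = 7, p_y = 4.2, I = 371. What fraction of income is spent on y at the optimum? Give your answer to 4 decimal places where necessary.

share on y = 0.5057

This is Cobb-Douglas in (x−3, y−6): tangency gives 1/3·p_y·(y−6) = 1/3·p_x·(x−3).
After buying the subsistence bundle (3, 6), a share 0.5 of the remaining income goes to x: x* = 3 + 0.5·(I − 3p_x − 6p_y)/p_x.
Discretionary income = 371 − 3·7 − 6·4.2 = 324.8; x* = 3 + 0.5·324.8/7 = 26.2; y* = 6 + 0.5·324.8/4.2 = 44.6667.
Expenditure on y: 4.2·44.6667 = 187.6; share = 0.5057.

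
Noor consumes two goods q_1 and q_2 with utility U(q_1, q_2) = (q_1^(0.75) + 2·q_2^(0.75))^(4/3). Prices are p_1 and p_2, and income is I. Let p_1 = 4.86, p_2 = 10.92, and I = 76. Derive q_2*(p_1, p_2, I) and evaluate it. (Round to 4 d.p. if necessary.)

Numerically q_2/q_1 = 0.627732, so q_1* = 76/(4.86 + 10.92·0.627732) = 6.4875 and q_2* = 0.627732·6.4875 = 4.0724.

q_2* = 4.0724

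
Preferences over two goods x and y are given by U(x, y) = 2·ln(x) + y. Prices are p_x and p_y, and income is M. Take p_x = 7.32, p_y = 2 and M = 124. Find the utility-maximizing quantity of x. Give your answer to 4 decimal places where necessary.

Set MRS = p_x/p_y: (2/x)/1 = p_x/p_y.
So x*(p_x,p_y) = 2·p_y/p_x, independent of income; and y* = (M − 2·p_y)/p_y.
At the given prices: x* = 2·2/7.32 = 0.5464.

x* = 0.5464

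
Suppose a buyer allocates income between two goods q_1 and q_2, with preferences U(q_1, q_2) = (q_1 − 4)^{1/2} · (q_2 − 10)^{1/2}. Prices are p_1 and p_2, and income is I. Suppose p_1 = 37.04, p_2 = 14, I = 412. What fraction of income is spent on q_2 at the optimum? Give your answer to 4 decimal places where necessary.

Let q_1' = q_1−4, q_2' = q_2−10. MRS = q_2'/q_1' = p_1/p_2.
After buying the subsistence bundle (4, 10), a share 0.5 of the remaining income goes to q_1: q_1* = 4 + 0.5·(I − 4p_1 − 10p_2)/p_1.
Discretionary income = 412 − 4·37.04 − 10·14 = 123.84; q_1* = 4 + 0.5·123.84/37.04 = 5.6717; q_2* = 10 + 0.5·123.84/14 = 14.4229.
Expenditure on q_2: 14·14.4229 = 201.92; share = 0.4901.

share on q_2 = 0.4901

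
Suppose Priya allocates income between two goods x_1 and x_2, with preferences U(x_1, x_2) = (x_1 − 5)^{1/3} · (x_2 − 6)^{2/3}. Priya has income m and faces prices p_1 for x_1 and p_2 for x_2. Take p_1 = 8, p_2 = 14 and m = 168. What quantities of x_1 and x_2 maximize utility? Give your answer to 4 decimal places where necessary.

x_1* = 6.8333, x_2* = 8.0952

MRS = (1/2)·(x_2−6)/(x_1−5). Tangency with p_1/p_2 gives x_2−6 = 2·(p_1/p_2)·(x_1−5).
Substituting into the budget: x_1* = 5 + 1/3·(m − 5·p_1 − 6·p_2)/p_1, and x_2* = 6 + 2/3·(…)/p_2.
Discretionary income = 168 − 5·8 − 6·14 = 44; x_1* = 5 + 1/3·44/8 = 6.8333; x_2* = 6 + 2/3·44/14 = 8.0952.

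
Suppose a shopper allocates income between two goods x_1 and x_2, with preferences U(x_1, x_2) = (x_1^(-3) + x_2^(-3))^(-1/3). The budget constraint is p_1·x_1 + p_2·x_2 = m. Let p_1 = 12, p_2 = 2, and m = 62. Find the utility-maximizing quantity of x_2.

MU_x_1 ∝ x_1^(-4), MU_x_2 ∝ x_2^(-4), so MRS = (x_2/x_1)^(4) = p_1/p_2.
Hence x_2/x_1 = (p_1/p_2)^(1/(4)), i.e. raised to the 0.25 power.
Substitute x_2 = (x_2/x_1)·x_1 into the budget: x_1* = m/(p_1 + p_2·(x_2/x_1)).
Numerically x_2/x_1 = 1.565085, so x_1* = 62/(12 + 2·1.565085) = 4.0978 and x_2* = 1.565085·4.0978 = 6.4134.

x_2* = 6.4134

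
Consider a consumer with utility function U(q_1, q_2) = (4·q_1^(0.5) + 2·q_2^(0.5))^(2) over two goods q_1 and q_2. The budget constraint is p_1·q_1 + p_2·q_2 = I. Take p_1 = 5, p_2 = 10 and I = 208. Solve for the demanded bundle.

Numerically q_2/q_1 = 0.0625, so q_1* = 208/(5 + 10·0.0625) = 36.9778 and q_2* = 0.0625·36.9778 = 2.3111.

q_1* = 36.9778, q_2* = 2.3111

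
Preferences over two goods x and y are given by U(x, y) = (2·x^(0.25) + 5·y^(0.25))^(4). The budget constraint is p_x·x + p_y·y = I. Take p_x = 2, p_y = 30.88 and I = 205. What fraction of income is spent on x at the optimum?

share on x = 0.4233

With the ratio pinned down, the budget gives x* = I/(p_x + p_y·(y/x)) and y* = (y/x)·x*.
Numerically y/x = 0.088252, so x* = 205/(2 + 30.88·0.088252) = 43.3843 and y* = 0.088252·43.3843 = 3.8287.
Expenditure on x: 2·43.3843 = 86.7685; share = 0.4233.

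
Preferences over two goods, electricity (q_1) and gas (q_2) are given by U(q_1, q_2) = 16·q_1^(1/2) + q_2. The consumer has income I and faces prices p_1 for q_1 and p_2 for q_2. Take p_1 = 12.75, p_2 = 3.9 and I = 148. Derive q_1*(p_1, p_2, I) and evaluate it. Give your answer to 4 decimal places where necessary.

q_1* = 5.9881

MU_q_1 = 8/√q_1, MU_q_2 = 1. Tangency: 8/√q_1 = p_1/p_2.
Thus q_1* = (8·p_2/p_1)² — independent of I — with the rest of income spent on q_2.
Plugging in: q_1* = (8·3.9/12.75)² = 5.9881.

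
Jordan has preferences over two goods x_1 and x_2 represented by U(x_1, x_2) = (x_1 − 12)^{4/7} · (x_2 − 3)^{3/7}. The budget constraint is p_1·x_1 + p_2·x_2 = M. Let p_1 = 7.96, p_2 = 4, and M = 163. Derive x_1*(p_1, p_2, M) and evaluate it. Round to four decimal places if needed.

This is Cobb-Douglas in (x_1−12, x_2−3): tangency gives 4/7·p_2·(x_2−3) = 3/7·p_1·(x_1−12).
After buying the subsistence bundle (12, 3), a share 4/7 of the remaining income goes to x_1: x_1* = 12 + 4/7·(M − 12p_1 − 3p_2)/p_1.
Discretionary income = 163 − 12·7.96 − 3·4 = 55.48; x_1* = 12 + 4/7·55.48/7.96 = 15.9828.

x_1* = 15.9828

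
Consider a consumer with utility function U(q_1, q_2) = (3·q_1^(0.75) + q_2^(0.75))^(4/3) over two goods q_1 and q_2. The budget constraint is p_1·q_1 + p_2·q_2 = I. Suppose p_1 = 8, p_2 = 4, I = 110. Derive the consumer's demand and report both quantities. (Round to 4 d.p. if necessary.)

MRS = MU_q_1/MU_q_2 = 3·(q_2/q_1)^(0.25). Set equal to p_1/p_2.
Solve for the ratio: q_2/q_1 = [(1/3)·p_1/p_2]^(4).
With the ratio pinned down, the budget gives q_1* = I/(p_1 + p_2·(q_2/q_1)) and q_2* = (q_2/q_1)·q_1*.
Numerically q_2/q_1 = 0.197531, so q_1* = 110/(8 + 4·0.197531) = 12.514 and q_2* = 0.197531·12.514 = 2.4719.

q_1* = 12.514, q_2* = 2.4719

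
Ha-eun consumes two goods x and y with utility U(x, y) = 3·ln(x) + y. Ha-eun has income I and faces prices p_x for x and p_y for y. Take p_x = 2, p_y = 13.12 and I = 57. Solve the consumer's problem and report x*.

x* = 19.68

Set MRS = p_x/p_y: (3/x)/1 = p_x/p_y.
So x*(p_x,p_y) = 3·p_y/p_x, independent of income; and y* = (I − 3·p_y)/p_y.
At the given prices: x* = 3·13.12/2 = 19.68.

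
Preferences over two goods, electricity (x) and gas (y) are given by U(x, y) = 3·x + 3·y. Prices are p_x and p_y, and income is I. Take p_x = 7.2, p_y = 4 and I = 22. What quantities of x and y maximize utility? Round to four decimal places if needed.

x* = 0, y* = 5.5

Perfect substitutes: compare marginal utility per dollar. 3/p_x vs 3/p_y → 0.4167 vs 0.75.
y gives more utility per dollar, so spend all income on y: y* = I/p_y, x* = 0.
Numerically: x* = 0, y* = 5.5.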